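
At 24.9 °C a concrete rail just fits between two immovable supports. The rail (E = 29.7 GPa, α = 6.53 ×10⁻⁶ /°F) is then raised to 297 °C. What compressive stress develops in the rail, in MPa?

α = 6.53×10⁻⁶/°F × 9/5 = 11.8×10⁻⁶/K.
ΔT = 272.1 K. Constrained thermal stress σ = E·α·ΔT = 29.70×10³ MPa × 11.8×10⁻⁶ × 272.1 = 95.0 MPa (compressive).

95.0 MPa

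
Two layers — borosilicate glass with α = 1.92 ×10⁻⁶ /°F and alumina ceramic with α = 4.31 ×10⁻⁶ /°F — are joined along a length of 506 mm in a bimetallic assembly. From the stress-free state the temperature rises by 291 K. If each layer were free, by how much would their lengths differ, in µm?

borosilicate glass: α = 1.92×10⁻⁶/°F × 9/5 = 3.46×10⁻⁶/K.
alumina ceramic: α = 4.31×10⁻⁶/°F × 9/5 = 7.76×10⁻⁶/K.
Δα = |3.46 − 7.76|×10⁻⁶/K = 4.30×10⁻⁶/K.
ΔL_mismatch = Δα·L·ΔT = 4.30×10⁻⁶ × 506.0 mm × 291.0 K = 633 µm.

633 µm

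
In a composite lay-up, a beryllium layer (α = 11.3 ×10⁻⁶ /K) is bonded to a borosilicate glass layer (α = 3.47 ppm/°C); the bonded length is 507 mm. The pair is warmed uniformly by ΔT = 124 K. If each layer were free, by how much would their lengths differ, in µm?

492 µm

Δα = |11.3 − 3.47|×10⁻⁶/K = 7.83×10⁻⁶/K.
ΔL_mismatch = Δα·L·ΔT = 7.83×10⁻⁶ × 507.0 mm × 124.0 K = 492 µm.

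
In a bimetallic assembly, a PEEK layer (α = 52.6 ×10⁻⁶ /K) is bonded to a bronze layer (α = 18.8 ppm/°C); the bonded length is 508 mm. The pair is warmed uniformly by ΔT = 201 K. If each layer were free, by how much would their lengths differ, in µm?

3450 µm

Δα = |52.6 − 18.8|×10⁻⁶/K = 33.8×10⁻⁶/K.
ΔL_mismatch = Δα·L·ΔT = 33.8×10⁻⁶ × 508.0 mm × 201.0 K = 3450 µm.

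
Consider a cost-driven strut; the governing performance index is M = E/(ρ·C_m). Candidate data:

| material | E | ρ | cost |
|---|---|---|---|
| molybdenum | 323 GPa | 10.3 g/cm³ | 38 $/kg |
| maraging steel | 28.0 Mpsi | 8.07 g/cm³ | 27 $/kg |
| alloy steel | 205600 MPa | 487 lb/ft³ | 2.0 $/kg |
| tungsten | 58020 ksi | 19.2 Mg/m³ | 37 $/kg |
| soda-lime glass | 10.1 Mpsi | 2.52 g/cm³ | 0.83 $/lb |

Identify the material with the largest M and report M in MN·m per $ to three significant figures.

Convert each candidate to consistent units, then evaluate M:
  molybdenum: E = 323.0 GPa, ρ = 10300 kg/m³, cost = 38.00 $/kg
  maraging steel: E = 193.1 GPa, ρ = 8070 kg/m³, cost = 27.00 $/kg
  alloy steel: E = 205.6 GPa, ρ = 7801 kg/m³, cost = 2.000 $/kg
  tungsten: E = 400.0 GPa, ρ = 19200 kg/m³, cost = 37.00 $/kg
  soda-lime glass: E = 69.64 GPa, ρ = 2520 kg/m³, cost = 1.830 $/kg
  soda-lime glass: M = 15.1 MN·m per $
  alloy steel: M = 13.2 MN·m per $
  maraging steel: M = 0.886 MN·m per $
  molybdenum: M = 0.825 MN·m per $
  tungsten: M = 0.563 MN·m per $
Soda-lime glass ranks first.

soda-lime glass, M = 15.1 MN·m per $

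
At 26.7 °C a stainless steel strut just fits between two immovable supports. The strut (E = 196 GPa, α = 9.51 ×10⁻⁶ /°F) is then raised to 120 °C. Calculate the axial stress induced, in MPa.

313 MPa

α = 9.51×10⁻⁶/°F × 9/5 = 17.1×10⁻⁶/K.
ΔT = 93.30 K. Constrained thermal stress σ = E·α·ΔT = 196.0×10³ MPa × 17.1×10⁻⁶ × 93.30 = 313 MPa (compressive).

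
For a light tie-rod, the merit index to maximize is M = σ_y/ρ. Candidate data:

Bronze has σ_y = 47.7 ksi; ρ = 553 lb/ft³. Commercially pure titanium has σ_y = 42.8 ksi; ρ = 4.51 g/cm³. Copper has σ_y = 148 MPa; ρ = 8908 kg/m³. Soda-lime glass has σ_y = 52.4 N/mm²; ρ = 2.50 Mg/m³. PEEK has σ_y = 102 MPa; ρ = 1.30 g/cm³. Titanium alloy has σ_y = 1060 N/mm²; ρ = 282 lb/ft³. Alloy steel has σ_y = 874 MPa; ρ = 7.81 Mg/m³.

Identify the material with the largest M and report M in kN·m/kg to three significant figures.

Convert each candidate to consistent units, then evaluate M:
  bronze: σ_y = 328.9 MPa, ρ = 8858 kg/m³
  commercially pure titanium: σ_y = 295.1 MPa, ρ = 4510 kg/m³
  copper: σ_y = 148.0 MPa, ρ = 8908 kg/m³
  soda-lime glass: σ_y = 52.40 MPa, ρ = 2500 kg/m³
  PEEK: σ_y = 102.0 MPa, ρ = 1300 kg/m³
  titanium alloy: σ_y = 1060 MPa, ρ = 4517 kg/m³
  alloy steel: σ_y = 874.0 MPa, ρ = 7810 kg/m³
  titanium alloy: M = 235 kN·m/kg
  alloy steel: M = 112 kN·m/kg
  PEEK: M = 78.5 kN·m/kg
  commercially pure titanium: M = 65.4 kN·m/kg
  bronze: M = 37.1 kN·m/kg
  soda-lime glass: M = 21.0 kN·m/kg
  copper: M = 16.6 kN·m/kg
Highest index: titanium alloy.

titanium alloy, M = 235 kN·m/kg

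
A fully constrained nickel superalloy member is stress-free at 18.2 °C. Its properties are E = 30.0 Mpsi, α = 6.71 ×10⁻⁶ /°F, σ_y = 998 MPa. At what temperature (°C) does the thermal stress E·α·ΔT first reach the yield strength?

E = 30.0 Mpsi = 206.8 GPa.
α = 6.71×10⁻⁶/°F × 9/5 = 12.1×10⁻⁶/K.
E·α·ΔT = 998.0 MPa ⇒ ΔT = 998.0 / (206.8×10³ × 12.1×10⁻⁶) = 399.5 K.
T = 18.2 + 399.5 = 417.7 °C.

418 °C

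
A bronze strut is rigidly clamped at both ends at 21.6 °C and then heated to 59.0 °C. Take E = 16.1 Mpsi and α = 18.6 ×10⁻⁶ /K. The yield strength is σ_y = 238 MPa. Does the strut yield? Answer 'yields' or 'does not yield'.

does not yield

E = 16.1 Mpsi = 111.0 GPa.
ΔT = 37.40 K. Constrained thermal stress σ = E·α·ΔT = 111.0×10³ MPa × 18.6×10⁻⁶ × 37.40 = 77.2 MPa (compressive).
Compare to σ_y = 238 MPa: σ < σ_y, so it does not yield.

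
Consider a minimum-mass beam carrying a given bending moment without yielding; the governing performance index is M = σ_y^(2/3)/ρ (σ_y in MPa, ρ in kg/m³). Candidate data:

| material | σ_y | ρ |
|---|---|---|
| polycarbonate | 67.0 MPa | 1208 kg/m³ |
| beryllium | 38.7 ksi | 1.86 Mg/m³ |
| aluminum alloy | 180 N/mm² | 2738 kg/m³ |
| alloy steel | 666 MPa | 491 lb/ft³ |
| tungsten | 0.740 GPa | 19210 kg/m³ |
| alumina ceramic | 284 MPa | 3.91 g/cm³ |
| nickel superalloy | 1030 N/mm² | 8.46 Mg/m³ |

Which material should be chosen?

In SI units:
  polycarbonate: σ_y = 67.00 MPa, ρ = 1208 kg/m³
  beryllium: σ_y = 266.8 MPa, ρ = 1860 kg/m³
  aluminum alloy: σ_y = 180.0 MPa, ρ = 2738 kg/m³
  alloy steel: σ_y = 666.0 MPa, ρ = 7865 kg/m³
  tungsten: σ_y = 740.0 MPa, ρ = 19210 kg/m³
  alumina ceramic: σ_y = 284.0 MPa, ρ = 3910 kg/m³
  nickel superalloy: σ_y = 1030 MPa, ρ = 8460 kg/m³
  beryllium: M = 22.3×10⁻³
  polycarbonate: M = 13.7×10⁻³
  nickel superalloy: M = 12.1×10⁻³
  aluminum alloy: M = 11.6×10⁻³
  alumina ceramic: M = 11.1×10⁻³
  alloy steel: M = 9.70×10⁻³
  tungsten: M = 4.26×10⁻³
Highest index: beryllium.

beryllium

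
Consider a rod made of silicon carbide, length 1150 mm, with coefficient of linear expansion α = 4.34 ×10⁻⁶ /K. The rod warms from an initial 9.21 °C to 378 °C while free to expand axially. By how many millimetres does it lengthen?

1.84 mm

ΔT = 378 − 9.21 = 368.8 K.
ΔL = α·L₀·ΔT = 4.34×10⁻⁶ × 1150 mm × 368.8 K = 1.84 mm.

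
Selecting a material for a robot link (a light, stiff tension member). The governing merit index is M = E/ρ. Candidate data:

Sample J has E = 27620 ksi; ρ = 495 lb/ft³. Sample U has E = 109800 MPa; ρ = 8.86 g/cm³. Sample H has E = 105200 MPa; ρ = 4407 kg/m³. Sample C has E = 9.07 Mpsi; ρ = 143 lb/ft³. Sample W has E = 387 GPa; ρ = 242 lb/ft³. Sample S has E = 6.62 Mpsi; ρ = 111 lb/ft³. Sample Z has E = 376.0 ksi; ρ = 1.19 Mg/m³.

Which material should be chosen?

sample W

In SI units:
  sample J: E = 190.4 GPa, ρ = 7929 kg/m³
  sample U: E = 109.8 GPa, ρ = 8860 kg/m³
  sample H: E = 105.2 GPa, ρ = 4407 kg/m³
  sample C: E = 62.54 GPa, ρ = 2291 kg/m³
  sample W: E = 387.0 GPa, ρ = 3876 kg/m³
  sample S: E = 45.64 GPa, ρ = 1778 kg/m³
  sample Z: E = 2.592 GPa, ρ = 1190 kg/m³
  sample W: M = 99.8 MN·m/kg
  sample C: M = 27.3 MN·m/kg
  sample S: M = 25.7 MN·m/kg
  sample J: M = 24.0 MN·m/kg
  sample H: M = 23.9 MN·m/kg
  sample U: M = 12.4 MN·m/kg
  sample Z: M = 2.18 MN·m/kg
Sample W has the largest M.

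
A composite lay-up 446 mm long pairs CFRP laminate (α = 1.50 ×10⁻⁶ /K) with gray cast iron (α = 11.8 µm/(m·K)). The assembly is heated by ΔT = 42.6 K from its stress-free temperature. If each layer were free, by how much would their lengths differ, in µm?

196 µm

Δα = |1.50 − 11.8|×10⁻⁶/K = 10.3×10⁻⁶/K.
ΔL_mismatch = Δα·L·ΔT = 10.3×10⁻⁶ × 446.0 mm × 42.6 K = 196 µm.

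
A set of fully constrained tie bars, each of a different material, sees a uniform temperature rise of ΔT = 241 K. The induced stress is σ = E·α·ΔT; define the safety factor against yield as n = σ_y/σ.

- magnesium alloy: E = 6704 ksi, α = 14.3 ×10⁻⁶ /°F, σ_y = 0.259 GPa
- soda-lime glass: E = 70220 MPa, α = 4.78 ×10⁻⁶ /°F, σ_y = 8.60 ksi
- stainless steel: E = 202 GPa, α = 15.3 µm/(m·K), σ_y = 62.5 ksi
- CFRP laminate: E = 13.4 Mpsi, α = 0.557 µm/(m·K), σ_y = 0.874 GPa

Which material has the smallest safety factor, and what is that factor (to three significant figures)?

soda-lime glass, n = 0.407

Converting E to GPa, α to ×10⁻⁶/K, σ_y to MPa, then σ and n for each:
  magnesium alloy: E = 46.22, α = 25.7, σ_y = 259.0 → σ = 287 MPa, n = 0.903
  soda-lime glass: E = 70.22, α = 8.60, σ_y = 59.29 → σ = 146 MPa, n = 0.407
  stainless steel: E = 202.0, α = 15.3, σ_y = 430.9 → σ = 745 MPa, n = 0.579
  CFRP laminate: E = 92.39, α = 0.557, σ_y = 874.0 → σ = 12.4 MPa, n = 70.5
Smallest n: soda-lime glass with n = 0.407.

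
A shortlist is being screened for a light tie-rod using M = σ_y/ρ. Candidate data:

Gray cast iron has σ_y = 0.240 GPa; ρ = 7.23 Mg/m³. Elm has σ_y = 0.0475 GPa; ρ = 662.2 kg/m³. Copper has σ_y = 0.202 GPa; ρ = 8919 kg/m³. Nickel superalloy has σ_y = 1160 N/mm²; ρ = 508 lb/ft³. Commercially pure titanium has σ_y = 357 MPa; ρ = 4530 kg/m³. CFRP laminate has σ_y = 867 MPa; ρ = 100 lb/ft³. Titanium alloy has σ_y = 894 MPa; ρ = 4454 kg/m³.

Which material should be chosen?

In SI units:
  gray cast iron: σ_y = 240.0 MPa, ρ = 7230 kg/m³
  elm: σ_y = 47.50 MPa, ρ = 662.2 kg/m³
  copper: σ_y = 202.0 MPa, ρ = 8919 kg/m³
  nickel superalloy: σ_y = 1160 MPa, ρ = 8137 kg/m³
  commercially pure titanium: σ_y = 357.0 MPa, ρ = 4530 kg/m³
  CFRP laminate: σ_y = 867.0 MPa, ρ = 1602 kg/m³
  titanium alloy: σ_y = 894.0 MPa, ρ = 4454 kg/m³
  CFRP laminate: M = 541 kN·m/kg
  titanium alloy: M = 201 kN·m/kg
  nickel superalloy: M = 143 kN·m/kg
  commercially pure titanium: M = 78.8 kN·m/kg
  elm: M = 71.7 kN·m/kg
  gray cast iron: M = 33.2 kN·m/kg
  copper: M = 22.6 kN·m/kg
CFRP laminate ranks first.

CFRP laminate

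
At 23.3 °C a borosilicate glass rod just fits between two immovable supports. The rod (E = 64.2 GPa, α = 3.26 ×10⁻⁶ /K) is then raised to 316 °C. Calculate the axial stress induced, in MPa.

ΔT = 292.7 K. Constrained thermal stress σ = E·α·ΔT = 64.20×10³ MPa × 3.26×10⁻⁶ × 292.7 = 61.3 MPa (compressive).

61.3 MPa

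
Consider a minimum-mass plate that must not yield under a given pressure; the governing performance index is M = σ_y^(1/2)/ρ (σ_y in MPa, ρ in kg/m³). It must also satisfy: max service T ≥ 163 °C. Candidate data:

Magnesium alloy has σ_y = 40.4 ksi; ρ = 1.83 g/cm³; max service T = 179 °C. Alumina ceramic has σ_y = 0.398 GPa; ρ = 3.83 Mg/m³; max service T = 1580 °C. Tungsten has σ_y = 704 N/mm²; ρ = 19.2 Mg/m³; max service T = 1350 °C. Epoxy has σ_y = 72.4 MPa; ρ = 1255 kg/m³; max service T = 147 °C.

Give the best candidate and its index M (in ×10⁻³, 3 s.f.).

Screen on constraints: max service T ≥ 163 °C. Survivors: magnesium alloy, alumina ceramic, tungsten.
Convert each candidate to consistent units, then evaluate M:
  magnesium alloy: σ_y = 278.5 MPa, ρ = 1830 kg/m³
  alumina ceramic: σ_y = 398.0 MPa, ρ = 3830 kg/m³
  tungsten: σ_y = 704.0 MPa, ρ = 19200 kg/m³
  magnesium alloy: M = 9.12×10⁻³
  alumina ceramic: M = 5.21×10⁻³
  tungsten: M = 1.38×10⁻³
Magnesium alloy has the largest M.

magnesium alloy, M = 9.12×10⁻³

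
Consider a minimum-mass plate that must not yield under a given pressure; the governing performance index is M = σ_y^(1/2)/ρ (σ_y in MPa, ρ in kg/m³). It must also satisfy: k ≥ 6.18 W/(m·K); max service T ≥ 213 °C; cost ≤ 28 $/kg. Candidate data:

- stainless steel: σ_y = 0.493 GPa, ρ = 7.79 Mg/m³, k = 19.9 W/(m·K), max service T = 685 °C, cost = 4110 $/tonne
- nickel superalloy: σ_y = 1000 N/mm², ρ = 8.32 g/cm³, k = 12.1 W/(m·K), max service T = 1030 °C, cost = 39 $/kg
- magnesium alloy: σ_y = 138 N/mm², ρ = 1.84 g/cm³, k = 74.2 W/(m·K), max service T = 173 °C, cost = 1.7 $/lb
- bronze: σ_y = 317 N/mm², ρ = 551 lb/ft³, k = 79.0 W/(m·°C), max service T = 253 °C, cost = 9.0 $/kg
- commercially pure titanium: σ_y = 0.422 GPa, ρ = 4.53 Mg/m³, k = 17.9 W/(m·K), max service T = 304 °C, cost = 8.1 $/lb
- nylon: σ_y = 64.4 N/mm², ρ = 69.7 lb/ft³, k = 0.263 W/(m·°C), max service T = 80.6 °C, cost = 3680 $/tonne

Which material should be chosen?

commercially pure titanium

Screen on constraints: k ≥ 6.18 W/(m·K); max service T ≥ 213 °C; cost ≤ 28 $/kg. Survivors: stainless steel, bronze, commercially pure titanium.
After converting to SI:
  stainless steel: σ_y = 493.0 MPa, ρ = 7790 kg/m³
  bronze: σ_y = 317.0 MPa, ρ = 8826 kg/m³
  commercially pure titanium: σ_y = 422.0 MPa, ρ = 4530 kg/m³
  commercially pure titanium: M = 4.53×10⁻³
  stainless steel: M = 2.85×10⁻³
  bronze: M = 2.02×10⁻³
Highest index: commercially pure titanium.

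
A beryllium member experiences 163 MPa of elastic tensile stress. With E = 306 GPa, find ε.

ε = σ/E = 163 / 306000 = 5.33×10⁻⁴.

5.33×10⁻⁴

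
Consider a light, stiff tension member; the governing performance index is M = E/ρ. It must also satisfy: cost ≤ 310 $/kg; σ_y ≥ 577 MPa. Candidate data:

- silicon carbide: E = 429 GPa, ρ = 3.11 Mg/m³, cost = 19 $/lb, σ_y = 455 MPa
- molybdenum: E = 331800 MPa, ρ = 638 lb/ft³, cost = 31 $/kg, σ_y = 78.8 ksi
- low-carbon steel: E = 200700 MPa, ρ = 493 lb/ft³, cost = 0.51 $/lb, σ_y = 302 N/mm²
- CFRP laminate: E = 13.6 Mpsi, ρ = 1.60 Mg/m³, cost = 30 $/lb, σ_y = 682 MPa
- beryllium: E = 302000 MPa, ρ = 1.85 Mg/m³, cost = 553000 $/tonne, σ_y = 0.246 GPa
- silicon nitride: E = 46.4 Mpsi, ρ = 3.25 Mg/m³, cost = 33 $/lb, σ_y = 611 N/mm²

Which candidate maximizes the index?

silicon nitride

Screen on constraints: cost ≤ 310 $/kg; σ_y ≥ 577 MPa. Survivors: CFRP laminate, silicon nitride.
Putting every candidate on a common basis:
  CFRP laminate: E = 93.77 GPa, ρ = 1600 kg/m³
  silicon nitride: E = 319.9 GPa, ρ = 3250 kg/m³
  silicon nitride: M = 98.4 MN·m/kg
  CFRP laminate: M = 58.6 MN·m/kg
The maximum is for silicon nitride.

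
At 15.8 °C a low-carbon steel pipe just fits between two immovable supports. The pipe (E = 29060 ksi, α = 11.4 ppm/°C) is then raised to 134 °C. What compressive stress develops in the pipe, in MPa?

270 MPa

E = 29060 ksi = 200.4 GPa.
ΔT = 118.2 K. Constrained thermal stress σ = E·α·ΔT = 200.4×10³ MPa × 11.4×10⁻⁶ × 118.2 = 270 MPa (compressive).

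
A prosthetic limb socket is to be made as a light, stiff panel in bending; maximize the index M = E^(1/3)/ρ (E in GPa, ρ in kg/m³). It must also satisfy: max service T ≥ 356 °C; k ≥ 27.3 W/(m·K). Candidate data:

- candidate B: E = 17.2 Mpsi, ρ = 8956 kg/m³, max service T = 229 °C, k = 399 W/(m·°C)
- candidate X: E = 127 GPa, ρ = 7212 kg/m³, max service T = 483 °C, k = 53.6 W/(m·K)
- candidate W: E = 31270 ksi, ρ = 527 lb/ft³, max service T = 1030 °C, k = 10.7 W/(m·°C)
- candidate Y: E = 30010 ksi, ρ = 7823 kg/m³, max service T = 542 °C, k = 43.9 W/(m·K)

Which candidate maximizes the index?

candidate Y

Screen on constraints: max service T ≥ 356 °C; k ≥ 27.3 W/(m·K). Survivors: candidate X, candidate Y.
In SI units:
  candidate X: E = 127.0 GPa, ρ = 7212 kg/m³
  candidate Y: E = 206.9 GPa, ρ = 7823 kg/m³
  candidate Y: M = 0.756×10⁻³
  candidate X: M = 0.697×10⁻³
Candidate Y has the largest M.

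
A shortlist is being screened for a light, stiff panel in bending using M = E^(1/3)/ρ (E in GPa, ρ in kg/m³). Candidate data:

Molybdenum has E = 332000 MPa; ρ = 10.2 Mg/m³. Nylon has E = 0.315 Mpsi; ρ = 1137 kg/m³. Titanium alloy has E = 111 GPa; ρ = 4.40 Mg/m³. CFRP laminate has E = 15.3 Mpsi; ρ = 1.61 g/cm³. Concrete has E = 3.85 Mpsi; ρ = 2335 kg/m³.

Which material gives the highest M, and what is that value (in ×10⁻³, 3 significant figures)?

Normalizing units and computing the index:
  molybdenum: E = 332.0 GPa, ρ = 10200 kg/m³
  nylon: E = 2.172 GPa, ρ = 1137 kg/m³
  titanium alloy: E = 111.0 GPa, ρ = 4400 kg/m³
  CFRP laminate: E = 105.5 GPa, ρ = 1610 kg/m³
  concrete: E = 26.54 GPa, ρ = 2335 kg/m³
  CFRP laminate: M = 2.93×10⁻³
  concrete: M = 1.28×10⁻³
  nylon: M = 1.14×10⁻³
  titanium alloy: M = 1.09×10⁻³
  molybdenum: M = 0.679×10⁻³
Highest index: CFRP laminate.

CFRP laminate, M = 2.93×10⁻³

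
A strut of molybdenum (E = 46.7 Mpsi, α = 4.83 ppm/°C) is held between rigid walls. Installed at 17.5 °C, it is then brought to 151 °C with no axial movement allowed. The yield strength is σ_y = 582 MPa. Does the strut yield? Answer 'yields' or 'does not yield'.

does not yield

E = 46.7 Mpsi = 322.0 GPa.
ΔT = 133.5 K. Constrained thermal stress σ = E·α·ΔT = 322.0×10³ MPa × 4.83×10⁻⁶ × 133.5 = 208 MPa (compressive).
Compare to σ_y = 582 MPa: σ < σ_y, so it does not yield.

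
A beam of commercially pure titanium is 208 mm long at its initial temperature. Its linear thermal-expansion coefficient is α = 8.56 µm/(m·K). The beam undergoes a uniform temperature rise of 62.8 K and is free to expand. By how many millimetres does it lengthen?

0.112 mm

ΔL = α·L₀·ΔT = 8.56×10⁻⁶ × 208 mm × 62.80 K = 0.112 mm.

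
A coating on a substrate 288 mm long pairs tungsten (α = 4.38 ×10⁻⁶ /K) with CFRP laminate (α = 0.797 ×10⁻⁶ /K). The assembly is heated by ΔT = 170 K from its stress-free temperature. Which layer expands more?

α(tungsten) = 4.38×10⁻⁶/K vs α(CFRP laminate) = 0.797×10⁻⁶/K.
Higher α expands more for the same ΔT: tungsten.

tungsten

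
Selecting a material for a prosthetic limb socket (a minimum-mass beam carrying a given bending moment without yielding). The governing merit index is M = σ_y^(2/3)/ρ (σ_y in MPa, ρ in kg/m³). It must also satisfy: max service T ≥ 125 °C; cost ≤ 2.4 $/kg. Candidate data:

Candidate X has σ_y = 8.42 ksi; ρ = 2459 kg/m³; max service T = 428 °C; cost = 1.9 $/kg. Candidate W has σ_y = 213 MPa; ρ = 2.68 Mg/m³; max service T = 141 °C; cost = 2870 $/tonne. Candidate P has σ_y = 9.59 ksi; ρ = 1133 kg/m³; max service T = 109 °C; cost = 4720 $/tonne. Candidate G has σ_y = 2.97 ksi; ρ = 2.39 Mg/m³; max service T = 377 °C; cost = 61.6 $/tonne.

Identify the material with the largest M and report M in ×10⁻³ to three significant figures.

Screen on constraints: max service T ≥ 125 °C; cost ≤ 2.4 $/kg. Survivors: candidate X, candidate G.
Convert each candidate to consistent units, then evaluate M:
  candidate X: σ_y = 58.05 MPa, ρ = 2459 kg/m³
  candidate G: σ_y = 20.48 MPa, ρ = 2390 kg/m³
  candidate X: M = 6.10×10⁻³
  candidate G: M = 3.13×10⁻³
Candidate X ranks first.

candidate X, M = 6.10×10⁻³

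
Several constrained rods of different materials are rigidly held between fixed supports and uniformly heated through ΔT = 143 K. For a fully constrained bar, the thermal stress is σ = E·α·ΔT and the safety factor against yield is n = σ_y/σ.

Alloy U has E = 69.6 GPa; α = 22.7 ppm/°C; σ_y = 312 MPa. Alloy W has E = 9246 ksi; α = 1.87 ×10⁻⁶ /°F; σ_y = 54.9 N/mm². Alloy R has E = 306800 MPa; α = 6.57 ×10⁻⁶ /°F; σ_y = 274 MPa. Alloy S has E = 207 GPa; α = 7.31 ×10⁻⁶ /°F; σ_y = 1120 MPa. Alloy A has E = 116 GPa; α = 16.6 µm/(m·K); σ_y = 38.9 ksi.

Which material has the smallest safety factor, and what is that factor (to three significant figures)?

alloy R, n = 0.528

Converting E to GPa, α to ×10⁻⁶/K, σ_y to MPa, then σ and n for each:
  alloy U: E = 69.60, α = 22.7, σ_y = 312.0 → σ = 226 MPa, n = 1.38
  alloy W: E = 63.75, α = 3.37, σ_y = 54.90 → σ = 30.7 MPa, n = 1.79
  alloy R: E = 306.8, α = 11.8, σ_y = 274.0 → σ = 519 MPa, n = 0.528
  alloy S: E = 207.0, α = 13.2, σ_y = 1120 → σ = 389 MPa, n = 2.88
  alloy A: E = 116.0, α = 16.6, σ_y = 268.2 → σ = 275 MPa, n = 0.974
The minimum is alloy R at n = 0.528.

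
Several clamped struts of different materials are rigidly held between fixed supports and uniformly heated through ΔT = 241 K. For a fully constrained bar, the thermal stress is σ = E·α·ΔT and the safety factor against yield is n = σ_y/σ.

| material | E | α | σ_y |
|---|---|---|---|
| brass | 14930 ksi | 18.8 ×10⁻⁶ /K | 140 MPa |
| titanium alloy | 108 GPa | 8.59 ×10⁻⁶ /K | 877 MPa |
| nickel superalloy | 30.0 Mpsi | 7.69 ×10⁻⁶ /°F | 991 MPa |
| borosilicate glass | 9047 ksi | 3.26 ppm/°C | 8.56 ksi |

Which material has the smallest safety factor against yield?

Per material, after unit conversion:
  brass: E = 102.9, α = 18.8, σ_y = 140.0 → σ = 466 MPa, n = 0.300
  titanium alloy: E = 108.0, α = 8.59, σ_y = 877.0 → σ = 224 MPa, n = 3.92
  nickel superalloy: E = 206.8, α = 13.8, σ_y = 991.0 → σ = 690 MPa, n = 1.44
  borosilicate glass: E = 62.38, α = 3.26, σ_y = 59.02 → σ = 49.0 MPa, n = 1.20
The minimum is brass at n = 0.300.

brass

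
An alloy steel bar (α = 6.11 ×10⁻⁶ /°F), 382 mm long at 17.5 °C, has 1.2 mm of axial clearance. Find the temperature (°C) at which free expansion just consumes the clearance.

303 °C

α = 6.11×10⁻⁶/°F × 9/5 = 11.0×10⁻⁶/K.
α·L₀·ΔT = 1.2 mm ⇒ ΔT = 1.2 / (11.0×10⁻⁶ × 382.0) = 285.6 K.
T = 17.5 + 285.6 = 303.1 °C.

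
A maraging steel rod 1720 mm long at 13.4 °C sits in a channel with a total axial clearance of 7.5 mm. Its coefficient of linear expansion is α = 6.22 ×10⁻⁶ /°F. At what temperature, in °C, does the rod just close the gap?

403 °C

α = 6.22×10⁻⁶/°F × 9/5 = 11.2×10⁻⁶/K.
α·L₀·ΔT = 7.5 mm ⇒ ΔT = 7.5 / (11.2×10⁻⁶ × 1720.0) = 389.5 K.
T = 13.4 + 389.5 = 402.9 °C.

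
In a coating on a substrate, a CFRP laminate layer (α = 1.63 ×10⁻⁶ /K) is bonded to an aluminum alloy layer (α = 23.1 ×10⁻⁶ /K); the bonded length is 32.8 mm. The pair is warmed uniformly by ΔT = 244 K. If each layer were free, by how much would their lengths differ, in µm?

Δα = |1.63 − 23.1|×10⁻⁶/K = 21.5×10⁻⁶/K.
ΔL_mismatch = Δα·L·ΔT = 21.5×10⁻⁶ × 32.8 mm × 244.0 K = 172 µm.

172 µm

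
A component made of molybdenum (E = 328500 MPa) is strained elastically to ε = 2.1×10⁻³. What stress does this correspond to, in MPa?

E = 328500 MPa = 328.5 GPa.
σ = E·ε = 328500 MPa × 2.1×10⁻³ = 690 MPa.

690 MPa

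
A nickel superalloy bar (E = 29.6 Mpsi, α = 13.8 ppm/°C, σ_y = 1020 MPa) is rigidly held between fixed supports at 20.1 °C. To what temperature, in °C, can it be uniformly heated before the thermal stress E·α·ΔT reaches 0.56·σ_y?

E = 29.6 Mpsi = 204.1 GPa.
E·α·ΔT = 571.2 MPa ⇒ ΔT = 571.2 / (204.1×10³ × 13.8×10⁻⁶) = 202.8 K.
T = 20.1 + 202.8 = 222.9 °C.

223 °C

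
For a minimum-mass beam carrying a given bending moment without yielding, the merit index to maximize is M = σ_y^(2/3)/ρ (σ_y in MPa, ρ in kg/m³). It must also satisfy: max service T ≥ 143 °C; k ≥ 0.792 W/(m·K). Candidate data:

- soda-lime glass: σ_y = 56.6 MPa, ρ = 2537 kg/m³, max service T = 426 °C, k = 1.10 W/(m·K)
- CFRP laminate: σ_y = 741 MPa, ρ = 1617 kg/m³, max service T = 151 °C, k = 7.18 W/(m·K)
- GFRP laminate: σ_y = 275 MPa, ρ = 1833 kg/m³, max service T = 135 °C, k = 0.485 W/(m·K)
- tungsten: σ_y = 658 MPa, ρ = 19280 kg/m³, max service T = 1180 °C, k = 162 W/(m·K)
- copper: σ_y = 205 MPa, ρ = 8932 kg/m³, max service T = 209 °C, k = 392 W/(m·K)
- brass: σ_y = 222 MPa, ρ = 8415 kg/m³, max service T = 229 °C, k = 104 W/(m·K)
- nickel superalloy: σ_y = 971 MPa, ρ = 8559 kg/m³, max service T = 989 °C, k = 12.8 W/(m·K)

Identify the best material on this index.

CFRP laminate

Screen on constraints: max service T ≥ 143 °C; k ≥ 0.792 W/(m·K). Survivors: soda-lime glass, CFRP laminate, tungsten, copper, brass, nickel superalloy.
Computing M directly (units already consistent):
  CFRP laminate: M = 50.6×10⁻³
  nickel superalloy: M = 11.5×10⁻³
  soda-lime glass: M = 5.81×10⁻³
  brass: M = 4.36×10⁻³
  tungsten: M = 3.92×10⁻³
  copper: M = 3.89×10⁻³
Highest index: CFRP laminate.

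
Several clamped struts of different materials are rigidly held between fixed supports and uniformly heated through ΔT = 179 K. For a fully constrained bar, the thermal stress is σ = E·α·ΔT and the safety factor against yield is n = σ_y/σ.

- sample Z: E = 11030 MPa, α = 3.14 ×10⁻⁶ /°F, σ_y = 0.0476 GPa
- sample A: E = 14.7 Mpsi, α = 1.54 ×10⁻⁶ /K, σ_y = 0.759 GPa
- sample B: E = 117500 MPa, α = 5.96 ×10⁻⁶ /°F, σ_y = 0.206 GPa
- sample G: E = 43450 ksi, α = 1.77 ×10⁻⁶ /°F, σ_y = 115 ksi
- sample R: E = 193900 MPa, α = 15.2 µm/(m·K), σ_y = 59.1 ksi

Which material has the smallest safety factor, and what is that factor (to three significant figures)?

sample R, n = 0.772

In consistent units (E in GPa, α in ×10⁻⁶/K, σ_y in MPa):
  sample Z: E = 11.03, α = 5.65, σ_y = 47.60 → σ = 11.2 MPa, n = 4.27
  sample A: E = 101.4, α = 1.54, σ_y = 759.0 → σ = 27.9 MPa, n = 27.2
  sample B: E = 117.5, α = 10.7, σ_y = 206.0 → σ = 226 MPa, n = 0.913
  sample G: E = 299.6, α = 3.19, σ_y = 792.9 → σ = 171 MPa, n = 4.64
  sample R: E = 193.9, α = 15.2, σ_y = 407.5 → σ = 528 MPa, n = 0.772
Smallest n: sample R with n = 0.772.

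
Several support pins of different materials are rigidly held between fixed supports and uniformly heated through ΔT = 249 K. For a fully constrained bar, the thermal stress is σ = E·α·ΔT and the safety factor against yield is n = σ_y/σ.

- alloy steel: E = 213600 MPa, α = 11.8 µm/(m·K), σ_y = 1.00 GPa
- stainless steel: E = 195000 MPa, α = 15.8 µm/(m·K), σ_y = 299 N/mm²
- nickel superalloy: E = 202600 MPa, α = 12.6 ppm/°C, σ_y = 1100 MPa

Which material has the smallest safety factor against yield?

stainless steel

Converting E to GPa, α to ×10⁻⁶/K, σ_y to MPa, then σ and n for each:
  alloy steel: E = 213.6, α = 11.8, σ_y = 1000 → σ = 628 MPa, n = 1.59
  stainless steel: E = 195.0, α = 15.8, σ_y = 299.0 → σ = 767 MPa, n = 0.390
  nickel superalloy: E = 202.6, α = 12.6, σ_y = 1100 → σ = 636 MPa, n = 1.73
Smallest n: stainless steel with n = 0.390.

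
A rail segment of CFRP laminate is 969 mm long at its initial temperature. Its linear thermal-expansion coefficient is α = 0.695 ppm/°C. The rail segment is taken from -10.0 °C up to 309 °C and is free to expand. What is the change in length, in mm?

0.215 mm

ΔT = 309 − (-10.0) = 319.0 K.
ΔL = α·L₀·ΔT = 0.695×10⁻⁶ × 969 mm × 319.0 K = 0.215 mm.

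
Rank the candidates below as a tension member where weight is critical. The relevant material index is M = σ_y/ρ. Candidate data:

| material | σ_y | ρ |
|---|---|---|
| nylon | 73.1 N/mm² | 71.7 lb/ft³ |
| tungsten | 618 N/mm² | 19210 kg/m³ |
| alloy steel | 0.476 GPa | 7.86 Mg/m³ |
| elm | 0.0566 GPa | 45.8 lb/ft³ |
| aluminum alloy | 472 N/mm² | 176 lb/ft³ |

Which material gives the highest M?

In SI units:
  nylon: σ_y = 73.10 MPa, ρ = 1149 kg/m³
  tungsten: σ_y = 618.0 MPa, ρ = 19210 kg/m³
  alloy steel: σ_y = 476.0 MPa, ρ = 7860 kg/m³
  elm: σ_y = 56.60 MPa, ρ = 733.6 kg/m³
  aluminum alloy: σ_y = 472.0 MPa, ρ = 2819 kg/m³
  aluminum alloy: M = 167 kN·m/kg
  elm: M = 77.1 kN·m/kg
  nylon: M = 63.6 kN·m/kg
  alloy steel: M = 60.6 kN·m/kg
  tungsten: M = 32.2 kN·m/kg
Aluminum alloy has the largest M.

aluminum alloy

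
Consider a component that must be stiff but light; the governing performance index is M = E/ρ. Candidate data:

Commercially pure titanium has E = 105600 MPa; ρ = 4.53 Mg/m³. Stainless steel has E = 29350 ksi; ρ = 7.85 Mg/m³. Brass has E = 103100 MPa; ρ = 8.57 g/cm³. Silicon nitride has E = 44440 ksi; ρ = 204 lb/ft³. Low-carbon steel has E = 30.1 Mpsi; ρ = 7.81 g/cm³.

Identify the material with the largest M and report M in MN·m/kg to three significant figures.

silicon nitride, M = 93.8 MN·m/kg

Putting every candidate on a common basis:
  commercially pure titanium: E = 105.6 GPa, ρ = 4530 kg/m³
  stainless steel: E = 202.4 GPa, ρ = 7850 kg/m³
  brass: E = 103.1 GPa, ρ = 8570 kg/m³
  silicon nitride: E = 306.4 GPa, ρ = 3268 kg/m³
  low-carbon steel: E = 207.5 GPa, ρ = 7810 kg/m³
  silicon nitride: M = 93.8 MN·m/kg
  low-carbon steel: M = 26.6 MN·m/kg
  stainless steel: M = 25.8 MN·m/kg
  commercially pure titanium: M = 23.3 MN·m/kg
  brass: M = 12.0 MN·m/kg
Highest index: silicon nitride.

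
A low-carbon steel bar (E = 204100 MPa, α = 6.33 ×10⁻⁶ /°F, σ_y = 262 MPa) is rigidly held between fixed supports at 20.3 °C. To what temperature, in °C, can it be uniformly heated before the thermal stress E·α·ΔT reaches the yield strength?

E = 204100 MPa = 204.1 GPa.
α = 6.33×10⁻⁶/°F × 9/5 = 11.4×10⁻⁶/K.
E·α·ΔT = 262.0 MPa ⇒ ΔT = 262.0 / (204.1×10³ × 11.4×10⁻⁶) = 112.7 K.
T = 20.3 + 112.7 = 133.0 °C.

133 °C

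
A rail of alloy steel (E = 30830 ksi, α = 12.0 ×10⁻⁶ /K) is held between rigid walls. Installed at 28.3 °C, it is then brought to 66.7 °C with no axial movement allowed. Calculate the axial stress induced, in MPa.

98.0 MPa

E = 30830 ksi = 212.6 GPa.
ΔT = 38.40 K. Constrained thermal stress σ = E·α·ΔT = 212.6×10³ MPa × 12.0×10⁻⁶ × 38.40 = 98.0 MPa (compressive).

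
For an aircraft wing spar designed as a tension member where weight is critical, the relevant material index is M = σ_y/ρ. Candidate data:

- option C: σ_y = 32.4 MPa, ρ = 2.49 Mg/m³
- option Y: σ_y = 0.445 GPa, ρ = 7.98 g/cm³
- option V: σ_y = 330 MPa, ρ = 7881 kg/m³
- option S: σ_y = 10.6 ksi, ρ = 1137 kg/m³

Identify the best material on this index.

Convert each candidate to consistent units, then evaluate M:
  option C: σ_y = 32.40 MPa, ρ = 2490 kg/m³
  option Y: σ_y = 445.0 MPa, ρ = 7980 kg/m³
  option V: σ_y = 330.0 MPa, ρ = 7881 kg/m³
  option S: σ_y = 73.08 MPa, ρ = 1137 kg/m³
  option S: M = 64.3 kN·m/kg
  option Y: M = 55.8 kN·m/kg
  option V: M = 41.9 kN·m/kg
  option C: M = 13.0 kN·m/kg
Highest index: option S.

option S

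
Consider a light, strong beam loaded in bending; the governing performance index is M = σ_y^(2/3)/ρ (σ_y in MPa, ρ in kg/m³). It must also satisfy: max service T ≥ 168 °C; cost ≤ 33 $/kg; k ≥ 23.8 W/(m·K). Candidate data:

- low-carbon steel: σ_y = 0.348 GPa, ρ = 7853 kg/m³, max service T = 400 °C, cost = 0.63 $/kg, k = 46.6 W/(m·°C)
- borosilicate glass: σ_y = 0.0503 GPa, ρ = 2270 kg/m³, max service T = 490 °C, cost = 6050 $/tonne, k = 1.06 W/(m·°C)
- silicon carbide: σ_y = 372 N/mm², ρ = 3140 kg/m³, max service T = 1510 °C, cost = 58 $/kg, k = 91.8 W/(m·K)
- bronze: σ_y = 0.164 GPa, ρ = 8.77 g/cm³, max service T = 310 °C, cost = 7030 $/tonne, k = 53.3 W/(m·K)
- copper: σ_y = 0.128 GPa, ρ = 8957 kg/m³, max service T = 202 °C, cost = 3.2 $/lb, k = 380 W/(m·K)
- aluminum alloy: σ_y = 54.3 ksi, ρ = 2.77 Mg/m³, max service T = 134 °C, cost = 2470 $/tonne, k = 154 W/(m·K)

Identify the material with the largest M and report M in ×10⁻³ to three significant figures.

low-carbon steel, M = 6.30×10⁻³

Screen on constraints: max service T ≥ 168 °C; cost ≤ 33 $/kg; k ≥ 23.8 W/(m·K). Survivors: low-carbon steel, bronze, copper.
In SI units:
  low-carbon steel: σ_y = 348.0 MPa, ρ = 7853 kg/m³
  bronze: σ_y = 164.0 MPa, ρ = 8770 kg/m³
  copper: σ_y = 128.0 MPa, ρ = 8957 kg/m³
  low-carbon steel: M = 6.30×10⁻³
  bronze: M = 3.42×10⁻³
  copper: M = 2.84×10⁻³
Low-carbon steel has the largest M.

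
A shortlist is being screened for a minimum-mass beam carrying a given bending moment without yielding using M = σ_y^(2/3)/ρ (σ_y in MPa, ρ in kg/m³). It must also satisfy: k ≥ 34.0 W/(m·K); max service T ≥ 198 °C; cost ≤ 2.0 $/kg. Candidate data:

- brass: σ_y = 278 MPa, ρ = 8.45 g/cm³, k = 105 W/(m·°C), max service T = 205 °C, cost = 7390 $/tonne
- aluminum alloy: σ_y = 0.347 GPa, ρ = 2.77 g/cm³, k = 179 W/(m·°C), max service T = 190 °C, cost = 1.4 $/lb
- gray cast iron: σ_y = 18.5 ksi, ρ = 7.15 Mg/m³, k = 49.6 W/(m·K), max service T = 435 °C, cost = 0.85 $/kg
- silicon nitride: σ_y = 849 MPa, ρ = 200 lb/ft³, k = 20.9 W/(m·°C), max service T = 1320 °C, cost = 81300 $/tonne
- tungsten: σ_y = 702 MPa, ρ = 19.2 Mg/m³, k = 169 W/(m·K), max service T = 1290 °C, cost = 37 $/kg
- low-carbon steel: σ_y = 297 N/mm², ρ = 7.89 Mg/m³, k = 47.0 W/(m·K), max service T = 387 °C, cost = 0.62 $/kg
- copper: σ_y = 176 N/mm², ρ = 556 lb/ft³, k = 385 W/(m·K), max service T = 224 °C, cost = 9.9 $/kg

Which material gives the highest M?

low-carbon steel

Screen on constraints: k ≥ 34.0 W/(m·K); max service T ≥ 198 °C; cost ≤ 2.0 $/kg. Survivors: gray cast iron, low-carbon steel.
In SI units:
  gray cast iron: σ_y = 127.6 MPa, ρ = 7150 kg/m³
  low-carbon steel: σ_y = 297.0 MPa, ρ = 7890 kg/m³
  low-carbon steel: M = 5.64×10⁻³
  gray cast iron: M = 3.54×10⁻³
Low-carbon steel has the largest M.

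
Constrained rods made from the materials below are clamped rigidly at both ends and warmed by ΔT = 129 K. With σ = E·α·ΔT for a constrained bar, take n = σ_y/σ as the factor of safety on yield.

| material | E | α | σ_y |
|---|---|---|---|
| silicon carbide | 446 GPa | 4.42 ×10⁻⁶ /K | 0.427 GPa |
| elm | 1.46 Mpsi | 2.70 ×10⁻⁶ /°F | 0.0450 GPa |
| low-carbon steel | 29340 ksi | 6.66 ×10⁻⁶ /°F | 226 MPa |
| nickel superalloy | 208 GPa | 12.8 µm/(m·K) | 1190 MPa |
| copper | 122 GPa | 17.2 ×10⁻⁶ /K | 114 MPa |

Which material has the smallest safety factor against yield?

copper

Per material, after unit conversion:
  silicon carbide: E = 446.0, α = 4.42, σ_y = 427.0 → σ = 254 MPa, n = 1.68
  elm: E = 10.07, α = 4.86, σ_y = 45.00 → σ = 6.31 MPa, n = 7.13
  low-carbon steel: E = 202.3, α = 12.0, σ_y = 226.0 → σ = 313 MPa, n = 0.722
  nickel superalloy: E = 208.0, α = 12.8, σ_y = 1190 → σ = 343 MPa, n = 3.46
  copper: E = 122.0, α = 17.2, σ_y = 114.0 → σ = 271 MPa, n = 0.421
The minimum is copper at n = 0.421.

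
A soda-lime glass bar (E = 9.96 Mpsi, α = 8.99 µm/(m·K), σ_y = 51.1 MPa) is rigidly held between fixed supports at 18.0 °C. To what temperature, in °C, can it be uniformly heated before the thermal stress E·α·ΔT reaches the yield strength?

E = 9.96 Mpsi = 68.67 GPa.
E·α·ΔT = 51.10 MPa ⇒ ΔT = 51.10 / (68.67×10³ × 8.99×10⁻⁶) = 82.77 K.
T = 18.0 + 82.77 = 100.8 °C.

101 °C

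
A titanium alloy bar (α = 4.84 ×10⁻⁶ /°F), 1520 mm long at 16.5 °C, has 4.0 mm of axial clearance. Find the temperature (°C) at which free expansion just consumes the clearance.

319 °C

α = 4.84×10⁻⁶/°F × 9/5 = 8.71×10⁻⁶/K.
α·L₀·ΔT = 4.0 mm ⇒ ΔT = 4.0 / (8.71×10⁻⁶ × 1520.0) = 302.1 K.
T = 16.5 + 302.1 = 318.6 °C.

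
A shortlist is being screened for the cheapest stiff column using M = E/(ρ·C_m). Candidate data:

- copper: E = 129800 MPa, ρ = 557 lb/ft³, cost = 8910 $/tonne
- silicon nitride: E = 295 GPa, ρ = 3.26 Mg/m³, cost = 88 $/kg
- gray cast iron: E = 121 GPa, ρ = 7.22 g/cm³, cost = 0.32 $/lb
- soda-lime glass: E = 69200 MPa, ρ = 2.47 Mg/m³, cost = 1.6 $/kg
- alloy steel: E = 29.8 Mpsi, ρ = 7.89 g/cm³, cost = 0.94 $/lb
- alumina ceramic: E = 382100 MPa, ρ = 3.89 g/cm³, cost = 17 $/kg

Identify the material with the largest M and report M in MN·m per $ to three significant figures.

gray cast iron, M = 23.8 MN·m per $

Normalizing units and computing the index:
  copper: E = 129.8 GPa, ρ = 8922 kg/m³, cost = 8.910 $/kg
  silicon nitride: E = 295.0 GPa, ρ = 3260 kg/m³, cost = 88.00 $/kg
  gray cast iron: E = 121.0 GPa, ρ = 7220 kg/m³, cost = 0.7055 $/kg
  soda-lime glass: E = 69.20 GPa, ρ = 2470 kg/m³, cost = 1.600 $/kg
  alloy steel: E = 205.5 GPa, ρ = 7890 kg/m³, cost = 2.072 $/kg
  alumina ceramic: E = 382.1 GPa, ρ = 3890 kg/m³, cost = 17.00 $/kg
  gray cast iron: M = 23.8 MN·m per $
  soda-lime glass: M = 17.5 MN·m per $
  alloy steel: M = 12.6 MN·m per $
  alumina ceramic: M = 5.78 MN·m per $
  copper: M = 1.63 MN·m per $
  silicon nitride: M = 1.03 MN·m per $
Gray cast iron has the largest M.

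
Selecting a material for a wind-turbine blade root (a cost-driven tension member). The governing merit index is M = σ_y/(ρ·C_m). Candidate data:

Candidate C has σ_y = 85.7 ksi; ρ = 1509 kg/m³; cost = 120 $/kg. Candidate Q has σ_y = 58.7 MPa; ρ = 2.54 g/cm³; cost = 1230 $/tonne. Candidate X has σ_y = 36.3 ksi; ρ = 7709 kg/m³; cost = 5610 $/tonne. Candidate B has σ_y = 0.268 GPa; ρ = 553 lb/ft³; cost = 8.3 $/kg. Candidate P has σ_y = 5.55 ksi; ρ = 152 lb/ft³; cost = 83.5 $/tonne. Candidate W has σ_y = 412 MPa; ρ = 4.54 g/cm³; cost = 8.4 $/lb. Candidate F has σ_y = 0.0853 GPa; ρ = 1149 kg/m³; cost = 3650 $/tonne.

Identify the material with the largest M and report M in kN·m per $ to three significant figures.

Convert each candidate to consistent units, then evaluate M:
  candidate C: σ_y = 590.9 MPa, ρ = 1509 kg/m³, cost = 120.0 $/kg
  candidate Q: σ_y = 58.70 MPa, ρ = 2540 kg/m³, cost = 1.230 $/kg
  candidate X: σ_y = 250.3 MPa, ρ = 7709 kg/m³, cost = 5.610 $/kg
  candidate B: σ_y = 268.0 MPa, ρ = 8858 kg/m³, cost = 8.300 $/kg
  candidate P: σ_y = 38.27 MPa, ρ = 2435 kg/m³, cost = 0.08350 $/kg
  candidate W: σ_y = 412.0 MPa, ρ = 4540 kg/m³, cost = 18.52 $/kg
  candidate F: σ_y = 85.30 MPa, ρ = 1149 kg/m³, cost = 3.650 $/kg
  candidate P: M = 188 kN·m per $
  candidate F: M = 20.3 kN·m per $
  candidate Q: M = 18.8 kN·m per $
  candidate X: M = 5.79 kN·m per $
  candidate W: M = 4.90 kN·m per $
  candidate B: M = 3.65 kN·m per $
  candidate C: M = 3.26 kN·m per $
The maximum is for candidate P.

candidate P, M = 188 kN·m per $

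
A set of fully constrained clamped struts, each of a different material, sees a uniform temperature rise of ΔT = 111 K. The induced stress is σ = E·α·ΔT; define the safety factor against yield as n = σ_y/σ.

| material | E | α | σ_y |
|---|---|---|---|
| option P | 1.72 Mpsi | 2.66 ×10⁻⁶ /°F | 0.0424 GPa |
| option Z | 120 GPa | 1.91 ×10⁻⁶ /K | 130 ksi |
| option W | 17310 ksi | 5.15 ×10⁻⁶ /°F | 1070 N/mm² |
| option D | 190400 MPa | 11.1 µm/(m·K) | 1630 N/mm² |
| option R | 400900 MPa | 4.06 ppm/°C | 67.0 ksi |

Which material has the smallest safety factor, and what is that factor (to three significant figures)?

Converting E to GPa, α to ×10⁻⁶/K, σ_y to MPa, then σ and n for each:
  option P: E = 11.86, α = 4.79, σ_y = 42.40 → σ = 6.30 MPa, n = 6.73
  option Z: E = 120.0, α = 1.91, σ_y = 896.3 → σ = 25.4 MPa, n = 35.2
  option W: E = 119.3, α = 9.27, σ_y = 1070 → σ = 123 MPa, n = 8.71
  option D: E = 190.4, α = 11.1, σ_y = 1630 → σ = 235 MPa, n = 6.95
  option R: E = 400.9, α = 4.06, σ_y = 461.9 → σ = 181 MPa, n = 2.56
Smallest n: option R with n = 2.56.

option R, n = 2.56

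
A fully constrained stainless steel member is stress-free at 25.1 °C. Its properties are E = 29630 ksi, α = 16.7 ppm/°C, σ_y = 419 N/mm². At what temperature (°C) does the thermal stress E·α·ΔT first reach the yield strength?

148 °C

E = 29630 ksi = 204.3 GPa.
σ_y = 419 N/mm² = 419.0 MPa.
E·α·ΔT = 419.0 MPa ⇒ ΔT = 419.0 / (204.3×10³ × 16.7×10⁻⁶) = 122.8 K.
T = 25.1 + 122.8 = 147.9 °C.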